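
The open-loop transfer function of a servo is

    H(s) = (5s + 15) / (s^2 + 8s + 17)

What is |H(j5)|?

|H(j5)| ≈ 0.7147

Substitute s = j5: numerator = 15 + j25, denominator = -8 + j40.
|H(j5)| = |15 + j25| / |-8 + j40| = 29.155 / 40.792 ≈ 0.7147.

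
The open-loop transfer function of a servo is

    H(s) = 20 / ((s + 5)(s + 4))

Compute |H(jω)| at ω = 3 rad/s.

Substitute s = j3: numerator = 20, denominator = 11 + j27.
|H(j3)| = |20| / |11 + j27| = 20 / 29.155 ≈ 0.6860.

|H(j3)| ≈ 0.6860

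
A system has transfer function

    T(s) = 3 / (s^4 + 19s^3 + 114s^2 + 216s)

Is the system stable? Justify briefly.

The denominator s^4 + 19s^3 + 114s^2 + 216s factors as s(s + 4)(s + 9)(s + 6), giving poles at s = 0, -4, -9, -6.
Since the simple pole(s) at s = 0 lie on the jω-axis with none in the right half-plane, the system is marginally stable.

marginally stable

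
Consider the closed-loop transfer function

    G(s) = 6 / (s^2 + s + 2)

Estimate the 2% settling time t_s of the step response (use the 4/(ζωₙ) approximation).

Comparing s^2 + s + 2 to s^2 + 2ζωₙs + ωₙ²: ωₙ = √2 ≈ 1.414 rad/s and ζ = 1/(2·√2) ≈ 0.3536.
ζωₙ = 1/2 = 0.5, so t_s ≈ 4/(ζωₙ) = 4/0.5 = 8 s.

t_s ≈ 8 s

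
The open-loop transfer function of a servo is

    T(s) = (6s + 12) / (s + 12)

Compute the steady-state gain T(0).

Set s = 0: T(0) = (12) / (12) = 1.

T(0) = 1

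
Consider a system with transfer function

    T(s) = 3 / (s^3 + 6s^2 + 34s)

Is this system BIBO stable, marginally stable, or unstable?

marginally stable

The denominator s^3 + 6s^2 + 34s factors as s(s^2 + 6s + 34), giving poles at s = 0, -3 ± 5j.
Since the simple pole(s) at s = 0 lie on the jω-axis with none in the right half-plane, the system is marginally stable.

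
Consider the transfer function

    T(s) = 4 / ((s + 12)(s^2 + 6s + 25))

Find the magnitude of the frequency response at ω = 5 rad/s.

|T(j5)| ≈ 0.01026

Substitute s = j5: numerator = 4, denominator = -150 + j360.
|T(j5)| = |4| / |-150 + j360| = 4 / 390 ≈ 0.01026.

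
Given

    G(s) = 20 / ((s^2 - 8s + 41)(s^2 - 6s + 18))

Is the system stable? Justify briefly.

The poles can be read from the denominator factors: s = 4 + 5j, 4 - 5j, 3 + 3j, 3 - 3j.
Since the pole(s) at s = 4 + 5j, 4 - 5j, 3 + 3j, 3 - 3j lie in the right half-plane, the system is unstable.

unstable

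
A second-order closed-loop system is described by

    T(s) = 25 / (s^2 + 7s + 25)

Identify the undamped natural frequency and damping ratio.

Compare the denominator to the standard form s^2 + 2ζωₙs + ωₙ².
ωₙ² = 25, so ωₙ = 5 rad/s.
2ζωₙ = 7, so ζ = 7/(2·5) = 0.7.

ωₙ = 5 rad/s, ζ = 0.7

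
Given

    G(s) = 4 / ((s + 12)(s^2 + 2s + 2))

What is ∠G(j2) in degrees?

∠G(j2) ≈ -126.0°

At s = j2: numerator = 4, denominator = -32 + j44.
∠G = ∠num − ∠den = 0° − (126.03°) = -126.0°.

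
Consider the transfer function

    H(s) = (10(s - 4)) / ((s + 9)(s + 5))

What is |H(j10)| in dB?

Substitute s = j10: numerator = -40 + j100, denominator = -55 + j140.
|H(j10)| = |-40 + j100| / |-55 + j140| = 107.70 / 150.42 ≈ 0.7160.
In decibels: 20·log₁₀(0.7160) ≈ -2.90 dB.

|H(j10)|_dB ≈ -2.90 dB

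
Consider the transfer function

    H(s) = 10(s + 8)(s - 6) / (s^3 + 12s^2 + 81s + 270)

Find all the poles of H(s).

s = -3 ± 6j, -6

The poles are the roots of the denominator s^3 + 12s^2 + 81s + 270 = 0.
Trying s = -6: the polynomial evaluates to 0, so (s + 6) is a factor.
Dividing out leaves s^2 + 6s + 45 = 0.
The quadratic formula then gives s = -3 ± 6j.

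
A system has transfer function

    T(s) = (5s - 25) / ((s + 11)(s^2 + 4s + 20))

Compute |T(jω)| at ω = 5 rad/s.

|T(j5)| ≈ 0.1419

Substitute s = j5: numerator = -25 + j25, denominator = -155 + j195.
|T(j5)| = |-25 + j25| / |-155 + j195| = 35.355 / 249.10 ≈ 0.1419.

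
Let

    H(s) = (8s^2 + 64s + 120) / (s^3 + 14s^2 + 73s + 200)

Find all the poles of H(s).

The poles are the roots of the denominator s^3 + 14s^2 + 73s + 200 = 0.
Trying s = -8: the polynomial evaluates to 0, so (s + 8) is a factor.
Dividing out leaves s^2 + 6s + 25 = 0.
The quadratic formula then gives s = -3 ± 4j.

s = -3 ± 4j, -8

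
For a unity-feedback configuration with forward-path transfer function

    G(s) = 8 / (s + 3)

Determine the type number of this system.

The denominator has no factor of s at the origin — no free integrator — so this is a Type 0 system.

Type 0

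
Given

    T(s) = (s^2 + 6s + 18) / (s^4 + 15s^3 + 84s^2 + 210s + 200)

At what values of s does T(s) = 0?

Set the numerator to zero: s^2 + 6s + 18 = 0.
Factoring: (s^2 + 6s + 18) = 0.

s = -3 ± 3j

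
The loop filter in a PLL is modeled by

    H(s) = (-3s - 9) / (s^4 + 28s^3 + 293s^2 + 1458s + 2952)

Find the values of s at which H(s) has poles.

s = -5 + 4j, -5 - 4j, -6, -12

The poles are the roots of the denominator s^4 + 28s^3 + 293s^2 + 1458s + 2952 = 0.
Trying s = -6: the polynomial evaluates to 0, so (s + 6) is a factor.
Dividing out leaves s^3 + 22s^2 + 161s + 492 = 0.
This factors further as (s^2 + 10s + 41)(s + 12) = 0.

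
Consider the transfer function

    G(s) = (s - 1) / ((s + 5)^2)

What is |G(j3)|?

Substitute s = j3: numerator = -1 + j3, denominator = 16 + j30.
|G(j3)| = |-1 + j3| / |16 + j30| = 3.1623 / 34 ≈ 0.09301.

|G(j3)| ≈ 0.09301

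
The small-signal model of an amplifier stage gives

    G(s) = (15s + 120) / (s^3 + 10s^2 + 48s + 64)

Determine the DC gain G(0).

G(0) = 15/8 ≈ 1.875

Set s = 0: G(0) = (120) / (64) = 15/8.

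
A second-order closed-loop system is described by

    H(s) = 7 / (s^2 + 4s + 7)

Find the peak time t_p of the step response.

Comparing s^2 + 4s + 7 to s^2 + 2ζωₙs + ωₙ²: ωₙ = √7 ≈ 2.646 rad/s and ζ = 4/(2·√7) ≈ 0.7559.
ζωₙ = 4/2 = 2, so ω_d = ωₙ√(1−ζ²) = √(ωₙ² − (ζωₙ)²) = √(7 − 2²) = √3 ≈ 1.732 rad/s.
t_p = π/ω_d = π/1.732 ≈ 1.814 s.

t_p ≈ 1.814 s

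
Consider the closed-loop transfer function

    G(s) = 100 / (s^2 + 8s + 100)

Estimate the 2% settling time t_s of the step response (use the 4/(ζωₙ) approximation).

Comparing s^2 + 8s + 100 to s^2 + 2ζωₙs + ωₙ²: ωₙ = 10 rad/s and ζ = 8/(2·10) = 0.4.
ζωₙ = 8/2 = 4, so t_s ≈ 4/(ζωₙ) = 4/4 = 1 s.

t_s ≈ 1 s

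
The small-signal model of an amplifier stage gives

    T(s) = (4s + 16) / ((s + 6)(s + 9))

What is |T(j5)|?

Substitute s = j5: numerator = 16 + j20, denominator = 29 + j75.
|T(j5)| = |16 + j20| / |29 + j75| = 25.612 / 80.411 ≈ 0.3185.

|T(j5)| ≈ 0.3185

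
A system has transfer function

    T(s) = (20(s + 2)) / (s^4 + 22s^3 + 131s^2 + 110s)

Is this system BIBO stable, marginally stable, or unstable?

The denominator s^4 + 22s^3 + 131s^2 + 110s factors as s(s + 10)(s + 11)(s + 1), giving poles at s = 0, -10, -11, -1.
Since the simple pole(s) at s = 0 lie on the jω-axis with none in the right half-plane, the system is marginally stable.

marginally stable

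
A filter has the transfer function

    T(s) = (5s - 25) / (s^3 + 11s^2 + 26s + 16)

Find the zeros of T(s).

s = 5

Set the numerator to zero: 5s - 25 = 0, i.e. 5·(s - 5) = 0.
So s = 5.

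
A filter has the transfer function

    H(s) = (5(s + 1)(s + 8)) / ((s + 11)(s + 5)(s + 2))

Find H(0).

H(0) = 4/11 ≈ 0.3636

At s = 0 each factor (s + a) contributes a and each (s^2 + bs + c) contributes c.
H(0) = 5·(1) · (8) / ((11) · (5) · (2)) = 40/110 = 4/11.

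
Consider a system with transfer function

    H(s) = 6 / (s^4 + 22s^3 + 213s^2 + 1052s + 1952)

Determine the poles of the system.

The poles are the roots of the denominator s^4 + 22s^3 + 213s^2 + 1052s + 1952 = 0.
Trying s = -4: the polynomial evaluates to 0, so (s + 4) is a factor.
Dividing out leaves s^3 + 18s^2 + 141s + 488 = 0.
This factors further as (s^2 + 10s + 61)(s + 8) = 0.

s = -5 ± 6j, -4, -8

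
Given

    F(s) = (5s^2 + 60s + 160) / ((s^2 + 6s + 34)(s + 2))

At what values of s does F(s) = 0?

s = -4, -8

Set the numerator to zero: 5s^2 + 60s + 160 = 0, i.e. 5·(s^2 + 12s + 32) = 0.
Factoring: (s + 4)(s + 8) = 0.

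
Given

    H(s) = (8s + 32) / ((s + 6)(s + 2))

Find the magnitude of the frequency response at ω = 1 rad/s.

|H(j1)| ≈ 2.425

Substitute s = j1: numerator = 32 + j8, denominator = 11 + j8.
|H(j1)| = |32 + j8| / |11 + j8| = 32.985 / 13.601 ≈ 2.425.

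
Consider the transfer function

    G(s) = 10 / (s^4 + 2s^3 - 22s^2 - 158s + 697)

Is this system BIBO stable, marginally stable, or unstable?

unstable

The denominator s^4 + 2s^3 - 22s^2 - 158s + 697 factors as (s^2 + 10s + 41)(s^2 - 8s + 17), giving poles at s = -5 ± 4j, 4 ± j.
Since the pole(s) at s = 4 + j, 4 - j lie in the right half-plane, the system is unstable.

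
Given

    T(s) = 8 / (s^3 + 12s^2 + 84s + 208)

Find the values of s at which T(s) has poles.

The poles are the roots of the denominator s^3 + 12s^2 + 84s + 208 = 0.
Trying s = -4: the polynomial evaluates to 0, so (s + 4) is a factor.
Dividing out leaves s^2 + 8s + 52 = 0.
The quadratic formula then gives s = -4 ± 6j.

s = -4 + 6j, -4 - 6j, -4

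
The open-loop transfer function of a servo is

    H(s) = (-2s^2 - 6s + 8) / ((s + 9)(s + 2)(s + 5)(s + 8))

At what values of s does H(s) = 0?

Set the numerator to zero: -2s^2 - 6s + 8 = 0, i.e. -2·(s^2 + 3s - 4) = 0.
Factoring: (s - 1)(s + 4) = 0.

s = 1, -4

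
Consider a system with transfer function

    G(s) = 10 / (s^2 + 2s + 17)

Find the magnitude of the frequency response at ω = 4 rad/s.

|G(j4)| ≈ 1.240

Substitute s = j4: numerator = 10, denominator = 1 + j8.
|G(j4)| = |10| / |1 + j8| = 10 / 8.0623 ≈ 1.240.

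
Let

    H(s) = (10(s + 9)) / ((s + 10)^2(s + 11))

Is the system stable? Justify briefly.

The poles can be read from the denominator factors: s = -10, -10, -11.
Since all poles lie strictly in the left half-plane, the system is stable.

stable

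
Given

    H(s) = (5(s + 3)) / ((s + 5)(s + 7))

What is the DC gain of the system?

At s = 0 each factor (s + a) contributes a and each (s^2 + bs + c) contributes c.
H(0) = 5·(3) / ((5) · (7)) = 15/35 = 3/7.

H(0) = 3/7 ≈ 0.4286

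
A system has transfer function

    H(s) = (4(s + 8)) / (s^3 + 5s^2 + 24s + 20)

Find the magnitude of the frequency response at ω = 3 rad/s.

|H(j3)| ≈ 0.6639

Substitute s = j3: numerator = 32 + j12, denominator = -25 + j45.
|H(j3)| = |32 + j12| / |-25 + j45| = 34.176 / 51.478 ≈ 0.6639.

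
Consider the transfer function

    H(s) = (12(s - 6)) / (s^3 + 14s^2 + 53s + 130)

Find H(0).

Set s = 0: H(0) = (-72) / (130) = -36/65.

H(0) = -36/65 ≈ -0.5538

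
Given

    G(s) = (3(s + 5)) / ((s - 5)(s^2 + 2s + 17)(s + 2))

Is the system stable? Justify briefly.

unstable

The poles can be read from the denominator factors: s = 5, -1 + 4j, -1 - 4j, -2.
Since the pole(s) at s = 5 lie in the right half-plane, the system is unstable.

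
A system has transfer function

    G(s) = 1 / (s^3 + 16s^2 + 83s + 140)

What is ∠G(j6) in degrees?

∠G(j6) ≈ -147.1°

At s = j6: numerator = 1, denominator = -436 + j282.
∠G = ∠num − ∠den = 0° − (147.11°) = -147.1°.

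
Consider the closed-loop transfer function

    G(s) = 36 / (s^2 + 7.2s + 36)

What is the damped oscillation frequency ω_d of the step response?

Comparing s^2 + 7.2s + 36 to s^2 + 2ζωₙs + ωₙ²: ωₙ = 6 rad/s and ζ = 7.2/(2·6) = 0.6.
ζωₙ = 7.2/2 = 3.6, so ω_d = ωₙ√(1−ζ²) = √(ωₙ² − (ζωₙ)²) = √(36 − 3.6²) = √23.04 = 4.800 rad/s.

ω_d = 4.800 rad/s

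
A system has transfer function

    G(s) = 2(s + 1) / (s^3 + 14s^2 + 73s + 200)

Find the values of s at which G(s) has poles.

The poles are the roots of the denominator s^3 + 14s^2 + 73s + 200 = 0.
Trying s = -8: the polynomial evaluates to 0, so (s + 8) is a factor.
Dividing out leaves s^2 + 6s + 25 = 0.
The quadratic formula then gives s = -3 ± 4j.

s = -3 + 4j, -3 - 4j, -8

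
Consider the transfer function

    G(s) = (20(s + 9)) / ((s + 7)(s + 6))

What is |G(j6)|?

Substitute s = j6: numerator = 180 + j120, denominator = 6 + j78.
|G(j6)| = |180 + j120| / |6 + j78| = 216.33 / 78.230 ≈ 2.765.

|G(j6)| ≈ 2.765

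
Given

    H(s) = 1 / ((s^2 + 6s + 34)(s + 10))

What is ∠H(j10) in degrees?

At s = j10: numerator = 1, denominator = -1260 - j60.
∠H = ∠num − ∠den = 0° − (-177.27°) = 177.3°.

∠H(j10) ≈ 177.3°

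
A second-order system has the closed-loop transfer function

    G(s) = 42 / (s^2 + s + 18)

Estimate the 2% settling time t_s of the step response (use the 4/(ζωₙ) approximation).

t_s ≈ 8 s

Comparing s^2 + s + 18 to s^2 + 2ζωₙs + ωₙ²: ωₙ = √18 ≈ 4.243 rad/s and ζ = 1/(2·√18) ≈ 0.1179.
ζωₙ = 1/2 = 0.5, so t_s ≈ 4/(ζωₙ) = 4/0.5 = 8 s.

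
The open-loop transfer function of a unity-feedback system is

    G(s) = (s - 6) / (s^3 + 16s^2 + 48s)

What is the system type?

Type 1

The denominator has 1 factor of s at the origin (free integrator), so this is a Type 1 system.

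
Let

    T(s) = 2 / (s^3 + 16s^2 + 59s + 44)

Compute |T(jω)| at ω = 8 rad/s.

|T(j8)| ≈ 0.002039

Substitute s = j8: numerator = 2, denominator = -980 - j40.
|T(j8)| = |2| / |-980 - j40| = 2 / 980.82 ≈ 0.002039.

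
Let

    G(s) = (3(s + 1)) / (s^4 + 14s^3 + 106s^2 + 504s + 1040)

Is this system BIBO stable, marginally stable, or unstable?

stable

The denominator s^4 + 14s^3 + 106s^2 + 504s + 1040 factors as (s^2 + 4s + 40)(s^2 + 10s + 26), giving poles at s = -2 + 6j, -2 - 6j, -5 + j, -5 - j.
Since all poles lie strictly in the left half-plane, the system is stable.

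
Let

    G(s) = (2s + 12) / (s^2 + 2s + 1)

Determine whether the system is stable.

stable

The denominator s^2 + 2s + 1 factors as (s + 1)^2, giving poles at s = -1, -1.
Since all poles lie strictly in the left half-plane, the system is stable.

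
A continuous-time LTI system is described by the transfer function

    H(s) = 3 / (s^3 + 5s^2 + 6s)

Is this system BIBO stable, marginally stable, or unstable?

marginally stable

The denominator s^3 + 5s^2 + 6s factors as s(s + 2)(s + 3), giving poles at s = 0, -2, -3.
Since the simple pole(s) at s = 0 lie on the jω-axis with none in the right half-plane, the system is marginally stable.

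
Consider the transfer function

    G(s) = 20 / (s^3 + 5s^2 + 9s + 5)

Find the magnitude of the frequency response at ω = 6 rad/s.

Substitute s = j6: numerator = 20, denominator = -175 - j162.
|G(j6)| = |20| / |-175 - j162| = 20 / 238.47 ≈ 0.08387.

|G(j6)| ≈ 0.08387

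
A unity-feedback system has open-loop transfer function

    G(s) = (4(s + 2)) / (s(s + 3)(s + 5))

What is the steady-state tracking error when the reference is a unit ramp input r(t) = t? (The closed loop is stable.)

G(s) has one pole at the origin.
This is a Type 1 system. Kv = lim_{s→0} s·G(s) = 8/15.
e_ss = 1/Kv = 1/(8/15) = 15/8 ≈ 1.875.

e_ss = 1.875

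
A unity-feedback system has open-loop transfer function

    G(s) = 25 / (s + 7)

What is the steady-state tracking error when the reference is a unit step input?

G(s) has no poles at the origin.
This is a Type 0 system. Kp = lim_{s→0} G(s) = 25/7.
e_ss = 1/(1 + Kp) = 1/(1 + 25/7) = 7/32 ≈ 0.2188.

e_ss = 0.2188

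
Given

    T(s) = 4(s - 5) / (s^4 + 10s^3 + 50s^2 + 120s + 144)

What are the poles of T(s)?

s = -3 + 3j, -3 - 3j, -2 + 2j, -2 - 2j

The poles are the roots of the denominator s^4 + 10s^3 + 50s^2 + 120s + 144 = 0.
No real roots exist; factor into two real quadratics: (s^2 + 6s + 18)(s^2 + 4s + 8) = 0.
Each quadratic gives a conjugate pair via the quadratic formula.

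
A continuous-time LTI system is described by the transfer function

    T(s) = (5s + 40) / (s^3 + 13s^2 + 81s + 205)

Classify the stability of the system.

stable

The denominator s^3 + 13s^2 + 81s + 205 factors as (s^2 + 8s + 41)(s + 5), giving poles at s = -4 + 5j, -4 - 5j, -5.
Since all poles lie strictly in the left half-plane, the system is stable.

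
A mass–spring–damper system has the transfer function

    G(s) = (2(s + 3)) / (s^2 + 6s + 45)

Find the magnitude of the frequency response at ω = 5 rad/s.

|G(j5)| ≈ 0.3234

Substitute s = j5: numerator = 6 + j10, denominator = 20 + j30.
|G(j5)| = |6 + j10| / |20 + j30| = 11.662 / 36.056 ≈ 0.3234.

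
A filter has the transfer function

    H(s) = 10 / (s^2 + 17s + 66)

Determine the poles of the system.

s = -11, -6

The poles are the roots of the denominator s^2 + 17s + 66 = 0.
Factoring: (s + 11)(s + 6) = 0, so s = -11 and s = -6.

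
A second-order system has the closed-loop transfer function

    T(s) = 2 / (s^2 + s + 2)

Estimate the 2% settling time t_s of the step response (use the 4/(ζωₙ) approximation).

t_s ≈ 8 s

Comparing s^2 + s + 2 to s^2 + 2ζωₙs + ωₙ²: ωₙ = √2 ≈ 1.414 rad/s and ζ = 1/(2·√2) ≈ 0.3536.
ζωₙ = 1/2 = 0.5, so t_s ≈ 4/(ζωₙ) = 4/0.5 = 8 s.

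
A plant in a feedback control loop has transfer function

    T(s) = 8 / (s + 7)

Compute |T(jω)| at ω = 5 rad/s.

Substitute s = j5: numerator = 8, denominator = 7 + j5.
|T(j5)| = |8| / |7 + j5| = 8 / 8.6023 ≈ 0.9300.

|T(j5)| ≈ 0.9300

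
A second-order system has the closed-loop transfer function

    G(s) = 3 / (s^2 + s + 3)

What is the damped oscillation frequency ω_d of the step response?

Comparing s^2 + s + 3 to s^2 + 2ζωₙs + ωₙ²: ωₙ = √3 ≈ 1.732 rad/s and ζ = 1/(2·√3) ≈ 0.2887.
ζωₙ = 1/2 = 0.5, so ω_d = ωₙ√(1−ζ²) = √(ωₙ² − (ζωₙ)²) = √(3 − 0.5²) = √2.75 ≈ 1.658 rad/s.

ω_d ≈ 1.658 rad/s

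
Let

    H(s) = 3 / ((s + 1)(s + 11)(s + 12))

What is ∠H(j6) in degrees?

∠H(j6) ≈ -135.7°

At s = j6: numerator = 3, denominator = -732 + j714.
∠H = ∠num − ∠den = 0° − (135.71°) = -135.7°.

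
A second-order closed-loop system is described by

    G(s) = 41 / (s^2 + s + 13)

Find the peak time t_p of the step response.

t_p ≈ 0.8798 s

Comparing s^2 + s + 13 to s^2 + 2ζωₙs + ωₙ²: ωₙ = √13 ≈ 3.606 rad/s and ζ = 1/(2·√13) ≈ 0.1387.
ζωₙ = 1/2 = 0.5, so ω_d = ωₙ√(1−ζ²) = √(ωₙ² − (ζωₙ)²) = √(13 − 0.5²) = √12.75 ≈ 3.571 rad/s.
t_p = π/ω_d = π/3.571 ≈ 0.8798 s.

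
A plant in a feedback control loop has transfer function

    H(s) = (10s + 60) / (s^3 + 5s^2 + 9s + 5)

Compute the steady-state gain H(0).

Set s = 0: H(0) = (60) / (5) = 12.

H(0) = 12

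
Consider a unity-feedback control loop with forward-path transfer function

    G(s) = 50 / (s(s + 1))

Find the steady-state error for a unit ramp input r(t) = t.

G(s) has one pole at the origin.
This is a Type 1 system. Kv = lim_{s→0} s·G(s) = 50/1.
e_ss = 1/Kv = 1/(50) = 1/50 ≈ 0.02000.

e_ss = 0.02000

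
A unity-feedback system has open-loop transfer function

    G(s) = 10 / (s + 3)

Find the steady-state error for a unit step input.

e_ss = 0.2308

G(s) has no poles at the origin.
This is a Type 0 system. Kp = lim_{s→0} G(s) = 10/3.
e_ss = 1/(1 + Kp) = 1/(1 + 10/3) = 3/13 ≈ 0.2308.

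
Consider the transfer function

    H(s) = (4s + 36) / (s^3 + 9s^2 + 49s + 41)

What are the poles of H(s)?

The poles are the roots of the denominator s^3 + 9s^2 + 49s + 41 = 0.
Trying s = -1: the polynomial evaluates to 0, so (s + 1) is a factor.
Dividing out leaves s^2 + 8s + 41 = 0.
The quadratic formula then gives s = -4 ± 5j.

s = -4 + 5j, -4 - 5j, -1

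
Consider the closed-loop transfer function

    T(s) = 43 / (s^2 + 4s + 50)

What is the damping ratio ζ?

ζ ≈ 0.2828

Compare the denominator to the standard form s^2 + 2ζωₙs + ωₙ².
ωₙ² = 50, so ωₙ = √50 ≈ 7.071 rad/s.
2ζωₙ = 4, so ζ = 4/(2·√50) ≈ 0.2828.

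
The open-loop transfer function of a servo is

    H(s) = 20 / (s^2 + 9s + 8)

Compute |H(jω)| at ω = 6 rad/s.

|H(j6)| ≈ 0.3288

Substitute s = j6: numerator = 20, denominator = -28 + j54.
|H(j6)| = |20| / |-28 + j54| = 20 / 60.828 ≈ 0.3288.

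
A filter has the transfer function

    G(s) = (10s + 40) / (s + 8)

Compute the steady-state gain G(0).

G(0) = 5

Set s = 0: G(0) = (40) / (8) = 5.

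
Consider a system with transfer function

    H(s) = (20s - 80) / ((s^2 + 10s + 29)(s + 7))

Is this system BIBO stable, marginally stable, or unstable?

The poles can be read from the denominator factors: s = -5 + 2j, -5 - 2j, -7.
Since all poles lie strictly in the left half-plane, the system is stable.

stable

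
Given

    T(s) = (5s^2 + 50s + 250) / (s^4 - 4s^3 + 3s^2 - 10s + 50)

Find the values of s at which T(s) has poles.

s = 3 + j, 3 - j, -1 + 2j, -1 - 2j

The poles are the roots of the denominator s^4 - 4s^3 + 3s^2 - 10s + 50 = 0.
No real roots exist; factor into two real quadratics: (s^2 - 6s + 10)(s^2 + 2s + 5) = 0.
Each quadratic gives a conjugate pair via the quadratic formula.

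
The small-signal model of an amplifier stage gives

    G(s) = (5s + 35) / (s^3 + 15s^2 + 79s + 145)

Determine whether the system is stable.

stable

The denominator s^3 + 15s^2 + 79s + 145 factors as (s + 5)(s^2 + 10s + 29), giving poles at s = -5, -5 ± 2j.
Since all poles lie strictly in the left half-plane, the system is stable.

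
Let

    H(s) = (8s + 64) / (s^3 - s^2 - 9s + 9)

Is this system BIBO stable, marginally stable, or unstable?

The denominator s^3 - s^2 - 9s + 9 factors as (s + 3)(s - 1)(s - 3), giving poles at s = -3, 1, 3.
Since the pole(s) at s = 1, 3 lie in the right half-plane, the system is unstable.

unstable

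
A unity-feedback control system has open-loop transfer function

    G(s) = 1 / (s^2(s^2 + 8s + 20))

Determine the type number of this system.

The denominator has 2 factors of s at the origin (free integrators), so this is a Type 2 system.

Type 2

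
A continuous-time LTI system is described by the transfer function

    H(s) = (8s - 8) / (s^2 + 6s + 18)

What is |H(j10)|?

|H(j10)| ≈ 0.7913

Substitute s = j10: numerator = -8 + j80, denominator = -82 + j60.
|H(j10)| = |-8 + j80| / |-82 + j60| = 80.399 / 101.61 ≈ 0.7913.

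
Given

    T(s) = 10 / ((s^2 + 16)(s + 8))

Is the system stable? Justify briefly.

The poles can be read from the denominator factors: s = 4j, -4j, -8.
Since the simple pole(s) at s = 4j, -4j lie on the jω-axis with none in the right half-plane, the system is marginally stable.

marginally stable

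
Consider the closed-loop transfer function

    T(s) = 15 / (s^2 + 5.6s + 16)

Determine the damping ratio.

Compare the denominator to the standard form s^2 + 2ζωₙs + ωₙ².
ωₙ² = 16, so ωₙ = 4 rad/s.
2ζωₙ = 5.6, so ζ = 5.6/(2·4) = 0.7.

ζ = 0.7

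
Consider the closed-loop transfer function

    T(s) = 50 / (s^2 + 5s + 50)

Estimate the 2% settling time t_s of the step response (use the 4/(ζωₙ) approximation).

Comparing s^2 + 5s + 50 to s^2 + 2ζωₙs + ωₙ²: ωₙ = √50 ≈ 7.071 rad/s and ζ = 5/(2·√50) ≈ 0.3536.
ζωₙ = 5/2 = 2.5, so t_s ≈ 4/(ζωₙ) = 4/2.5 = 1.600 s.

t_s ≈ 1.600 s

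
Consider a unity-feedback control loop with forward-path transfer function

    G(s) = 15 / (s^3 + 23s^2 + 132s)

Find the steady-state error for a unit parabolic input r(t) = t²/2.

G(s) has one pole at the origin.
This is a Type 1 system; Ka = lim_{s→0} s^2·G(s) = 0, so the steady-state error for a parabola input is infinite.

e_ss = ∞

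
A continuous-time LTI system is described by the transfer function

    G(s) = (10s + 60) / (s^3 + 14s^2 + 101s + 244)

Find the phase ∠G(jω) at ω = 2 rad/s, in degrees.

∠G(j2) ≈ -27.46°

At s = j2: numerator = 60 + j20, denominator = 188 + j194.
∠G = ∠num − ∠den = 18.435° − (45.900°) = -27.46°.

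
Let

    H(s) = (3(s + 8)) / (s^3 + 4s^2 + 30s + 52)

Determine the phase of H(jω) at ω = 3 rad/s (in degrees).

At s = j3: numerator = 24 + j9, denominator = 16 + j63.
∠H = ∠num − ∠den = 20.556° − (75.750°) = -55.19°.

∠H(j3) ≈ -55.19°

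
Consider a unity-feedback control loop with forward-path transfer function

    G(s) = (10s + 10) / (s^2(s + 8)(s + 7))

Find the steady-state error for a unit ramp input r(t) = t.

G(s) has 2 poles at the origin.
This is a Type 2 system; for a ramp input the steady-state error is zero.

e_ss = 0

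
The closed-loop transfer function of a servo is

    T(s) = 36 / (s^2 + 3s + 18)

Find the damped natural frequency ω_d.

Comparing s^2 + 3s + 18 to s^2 + 2ζωₙs + ωₙ²: ωₙ = √18 ≈ 4.243 rad/s and ζ = 3/(2·√18) ≈ 0.3536.
ζωₙ = 3/2 = 1.5, so ω_d = ωₙ√(1−ζ²) = √(ωₙ² − (ζωₙ)²) = √(18 − 1.5²) = √15.75 ≈ 3.969 rad/s.

ω_d ≈ 3.969 rad/s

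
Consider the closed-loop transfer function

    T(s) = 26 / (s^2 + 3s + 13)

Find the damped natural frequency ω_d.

ω_d ≈ 3.279 rad/s

Comparing s^2 + 3s + 13 to s^2 + 2ζωₙs + ωₙ²: ωₙ = √13 ≈ 3.606 rad/s and ζ = 3/(2·√13) ≈ 0.4160.
ζωₙ = 3/2 = 1.5, so ω_d = ωₙ√(1−ζ²) = √(ωₙ² − (ζωₙ)²) = √(13 − 1.5²) = √10.75 ≈ 3.279 rad/s.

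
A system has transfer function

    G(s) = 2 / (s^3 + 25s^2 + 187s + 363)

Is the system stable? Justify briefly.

The denominator s^3 + 25s^2 + 187s + 363 factors as (s + 11)^2(s + 3), giving poles at s = -11, -3, -11.
Since all poles lie strictly in the left half-plane, the system is stable.

stable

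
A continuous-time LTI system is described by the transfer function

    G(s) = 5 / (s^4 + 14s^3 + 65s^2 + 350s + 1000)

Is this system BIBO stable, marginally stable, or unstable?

marginally stable

The denominator s^4 + 14s^3 + 65s^2 + 350s + 1000 factors as (s^2 + 25)(s + 10)(s + 4), giving poles at s = 5j, -5j, -10, -4.
Since the simple pole(s) at s = ±5j lie on the jω-axis with none in the right half-plane, the system is marginally stable.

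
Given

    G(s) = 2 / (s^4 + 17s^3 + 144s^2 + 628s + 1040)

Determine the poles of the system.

The poles are the roots of the denominator s^4 + 17s^3 + 144s^2 + 628s + 1040 = 0.
Trying s = -4: the polynomial evaluates to 0, so (s + 4) is a factor.
Dividing out leaves s^3 + 13s^2 + 92s + 260 = 0.
This factors further as (s^2 + 8s + 52)(s + 5) = 0.

s = -4, -4 + 6j, -4 - 6j, -5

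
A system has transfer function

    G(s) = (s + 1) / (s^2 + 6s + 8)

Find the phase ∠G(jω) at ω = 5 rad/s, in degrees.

At s = j5: numerator = 1 + j5, denominator = -17 + j30.
∠G = ∠num − ∠den = 78.690° − (119.54°) = -40.85°.

∠G(j5) ≈ -40.85°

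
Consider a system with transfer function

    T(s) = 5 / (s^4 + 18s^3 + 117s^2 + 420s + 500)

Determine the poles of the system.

The poles are the roots of the denominator s^4 + 18s^3 + 117s^2 + 420s + 500 = 0.
Trying s = -10: the polynomial evaluates to 0, so (s + 10) is a factor.
Dividing out leaves s^3 + 8s^2 + 37s + 50 = 0.
This factors further as (s^2 + 6s + 25)(s + 2) = 0.

s = -10, -3 + 4j, -3 - 4j, -2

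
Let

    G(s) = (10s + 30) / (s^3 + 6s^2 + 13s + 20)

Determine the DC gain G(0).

G(0) = 3/2 ≈ 1.500

Set s = 0: G(0) = (30) / (20) = 3/2.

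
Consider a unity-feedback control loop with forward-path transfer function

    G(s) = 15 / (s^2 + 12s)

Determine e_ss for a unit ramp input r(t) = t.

e_ss = 0.8000

G(s) has one pole at the origin.
This is a Type 1 system. Kv = lim_{s→0} s·G(s) = 15/12 = 5/4.
e_ss = 1/Kv = 1/(5/4) = 4/5 ≈ 0.8000.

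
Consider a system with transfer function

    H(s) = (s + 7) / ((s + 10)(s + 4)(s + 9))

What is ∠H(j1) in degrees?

At s = j1: numerator = 7 + j1, denominator = 337 + j165.
∠H = ∠num − ∠den = 8.1301° − (26.087°) = -17.96°.

∠H(j1) ≈ -17.96°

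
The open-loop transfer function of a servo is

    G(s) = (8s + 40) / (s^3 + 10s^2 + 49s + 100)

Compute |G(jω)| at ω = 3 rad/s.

|G(j3)| ≈ 0.3874

Substitute s = j3: numerator = 40 + j24, denominator = 10 + j120.
|G(j3)| = |40 + j24| / |10 + j120| = 46.648 / 120.42 ≈ 0.3874.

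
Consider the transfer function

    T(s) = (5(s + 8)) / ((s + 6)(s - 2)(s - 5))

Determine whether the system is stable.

unstable

The poles can be read from the denominator factors: s = -6, 2, 5.
Since the pole(s) at s = 2, 5 lie in the right half-plane, the system is unstable.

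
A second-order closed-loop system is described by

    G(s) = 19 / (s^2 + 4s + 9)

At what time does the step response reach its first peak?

t_p ≈ 1.405 s

Comparing s^2 + 4s + 9 to s^2 + 2ζωₙs + ωₙ²: ωₙ = 3 rad/s and ζ = 4/(2·3) ≈ 0.6667.
ζωₙ = 4/2 = 2, so ω_d = ωₙ√(1−ζ²) = √(ωₙ² − (ζωₙ)²) = √(9 − 2²) = √5 ≈ 2.236 rad/s.
t_p = π/ω_d = π/2.236 ≈ 1.405 s.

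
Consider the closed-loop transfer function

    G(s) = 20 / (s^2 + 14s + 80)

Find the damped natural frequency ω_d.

ω_d ≈ 5.568 rad/s

Comparing s^2 + 14s + 80 to s^2 + 2ζωₙs + ωₙ²: ωₙ = √80 ≈ 8.944 rad/s and ζ = 14/(2·√80) ≈ 0.7826.
ζωₙ = 14/2 = 7, so ω_d = ωₙ√(1−ζ²) = √(ωₙ² − (ζωₙ)²) = √(80 − 7²) = √31 ≈ 5.568 rad/s.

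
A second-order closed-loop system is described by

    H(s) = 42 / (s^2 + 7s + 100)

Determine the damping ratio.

Compare the denominator to the standard form s^2 + 2ζωₙs + ωₙ².
ωₙ² = 100, so ωₙ = 10 rad/s.
2ζωₙ = 7, so ζ = 7/(2·10) = 0.35.

ζ = 0.35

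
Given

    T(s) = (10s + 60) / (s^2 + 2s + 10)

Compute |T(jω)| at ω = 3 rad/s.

|T(j3)| ≈ 11.03

Substitute s = j3: numerator = 60 + j30, denominator = 1 + j6.
|T(j3)| = |60 + j30| / |1 + j6| = 67.082 / 6.0828 ≈ 11.03.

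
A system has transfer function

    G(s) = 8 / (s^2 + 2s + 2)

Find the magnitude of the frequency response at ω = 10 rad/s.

Substitute s = j10: numerator = 8, denominator = -98 + j20.
|G(j10)| = |8| / |-98 + j20| = 8 / 100.02 ≈ 0.07998.

|G(j10)| ≈ 0.07998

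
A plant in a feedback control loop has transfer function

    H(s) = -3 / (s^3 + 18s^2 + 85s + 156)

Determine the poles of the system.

The poles are the roots of the denominator s^3 + 18s^2 + 85s + 156 = 0.
Trying s = -12: the polynomial evaluates to 0, so (s + 12) is a factor.
Dividing out leaves s^2 + 6s + 13 = 0.
The quadratic formula then gives s = -3 ± 2j.

s = -3 ± 2j, -12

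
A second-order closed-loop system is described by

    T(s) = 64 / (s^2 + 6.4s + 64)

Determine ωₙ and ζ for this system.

Compare the denominator to the standard form s^2 + 2ζωₙs + ωₙ².
ωₙ² = 64, so ωₙ = 8 rad/s.
2ζωₙ = 6.4, so ζ = 6.4/(2·8) = 0.4.
With ζ = 0.4 the response is underdamped.

ωₙ = 8 rad/s, ζ = 0.4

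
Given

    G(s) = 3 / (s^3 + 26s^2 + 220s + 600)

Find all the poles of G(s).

s = -6, -10, -10

The poles are the roots of the denominator s^3 + 26s^2 + 220s + 600 = 0.
Trying s = -6: the polynomial evaluates to 0, so (s + 6) is a factor.
Dividing out leaves s^2 + 20s + 100 = 0.
Factoring the quadratic: (s + 10)^2 = 0.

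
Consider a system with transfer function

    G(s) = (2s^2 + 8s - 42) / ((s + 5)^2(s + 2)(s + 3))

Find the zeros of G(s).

Set the numerator to zero: 2s^2 + 8s - 42 = 0, i.e. 2·(s^2 + 4s - 21) = 0.
Factoring: (s + 7)(s - 3) = 0.

s = -7, 3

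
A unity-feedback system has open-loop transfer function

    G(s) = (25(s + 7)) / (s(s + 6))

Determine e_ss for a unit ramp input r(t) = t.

G(s) has one pole at the origin.
This is a Type 1 system. Kv = lim_{s→0} s·G(s) = 175/6.
e_ss = 1/Kv = 1/(175/6) = 6/175 ≈ 0.03429.

e_ss = 0.03429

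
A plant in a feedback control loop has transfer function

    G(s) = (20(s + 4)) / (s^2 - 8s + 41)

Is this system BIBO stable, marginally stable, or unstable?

unstable

The denominator s^2 - 8s + 41 factors as (s^2 - 8s + 41), giving poles at s = 4 ± 5j.
Since the pole(s) at s = 4 ± 5j lie in the right half-plane, the system is unstable.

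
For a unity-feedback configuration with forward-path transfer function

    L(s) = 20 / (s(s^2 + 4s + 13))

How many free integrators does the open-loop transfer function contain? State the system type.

The denominator has 1 factor of s at the origin (free integrator), so this is a Type 1 system.

Type 1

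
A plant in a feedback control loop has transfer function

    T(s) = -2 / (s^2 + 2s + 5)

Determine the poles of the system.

The poles are the roots of the denominator s^2 + 2s + 5 = 0.
Using the quadratic formula: s = (-2 ± √(-16))/2 = -1 ± 2j.

s = -1 ± 2j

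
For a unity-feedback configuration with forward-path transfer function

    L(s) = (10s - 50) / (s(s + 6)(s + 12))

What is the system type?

Type 1

The denominator has 1 factor of s at the origin (free integrator), so this is a Type 1 system.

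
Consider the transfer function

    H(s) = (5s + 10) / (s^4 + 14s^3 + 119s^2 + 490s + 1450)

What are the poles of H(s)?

s = -2 + 5j, -2 - 5j, -5 + 5j, -5 - 5j

The poles are the roots of the denominator s^4 + 14s^3 + 119s^2 + 490s + 1450 = 0.
No real roots exist; factor into two real quadratics: (s^2 + 4s + 29)(s^2 + 10s + 50) = 0.
Each quadratic gives a conjugate pair via the quadratic formula.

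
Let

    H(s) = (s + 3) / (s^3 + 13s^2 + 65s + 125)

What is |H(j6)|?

Substitute s = j6: numerator = 3 + j6, denominator = -343 + j174.
|H(j6)| = |3 + j6| / |-343 + j174| = 6.7082 / 384.61 ≈ 0.01744.

|H(j6)| ≈ 0.01744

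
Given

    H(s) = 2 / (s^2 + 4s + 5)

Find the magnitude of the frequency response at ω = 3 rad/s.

|H(j3)| ≈ 0.1581

Substitute s = j3: numerator = 2, denominator = -4 + j12.
|H(j3)| = |2| / |-4 + j12| = 2 / 12.649 ≈ 0.1581.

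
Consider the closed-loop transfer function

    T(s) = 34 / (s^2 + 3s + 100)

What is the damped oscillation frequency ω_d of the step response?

Comparing s^2 + 3s + 100 to s^2 + 2ζωₙs + ωₙ²: ωₙ = 10 rad/s and ζ = 3/(2·10) = 0.15.
ζωₙ = 3/2 = 1.5, so ω_d = ωₙ√(1−ζ²) = √(ωₙ² − (ζωₙ)²) = √(100 − 1.5²) = √97.75 ≈ 9.887 rad/s.

ω_d ≈ 9.887 rad/s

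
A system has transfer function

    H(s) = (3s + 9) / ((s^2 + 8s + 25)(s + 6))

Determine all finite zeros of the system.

s = -3

Set the numerator to zero: 3s + 9 = 0, i.e. 3·(s + 3) = 0.
So s = -3.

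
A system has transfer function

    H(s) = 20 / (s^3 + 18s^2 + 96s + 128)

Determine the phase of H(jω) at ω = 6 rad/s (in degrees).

At s = j6: numerator = 20, denominator = -520 + j360.
∠H = ∠num − ∠den = 0° − (145.30°) = -145.3°.

∠H(j6) ≈ -145.3°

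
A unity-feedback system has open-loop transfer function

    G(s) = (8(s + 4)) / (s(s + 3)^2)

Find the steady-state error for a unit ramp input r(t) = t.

G(s) has one pole at the origin.
This is a Type 1 system. Kv = lim_{s→0} s·G(s) = 32/9.
e_ss = 1/Kv = 1/(32/9) = 9/32 ≈ 0.2812.

e_ss = 0.2812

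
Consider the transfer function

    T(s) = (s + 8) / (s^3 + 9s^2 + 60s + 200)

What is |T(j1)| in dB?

|T(j1)|_dB ≈ -27.9 dB

Substitute s = j1: numerator = 8 + j1, denominator = 191 + j59.
|T(j1)| = |8 + j1| / |191 + j59| = 8.0623 / 199.90 ≈ 0.04033.
In decibels: 20·log₁₀(0.04033) ≈ -27.9 dB.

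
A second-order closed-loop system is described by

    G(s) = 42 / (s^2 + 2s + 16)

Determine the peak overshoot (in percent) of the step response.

Comparing s^2 + 2s + 16 to s^2 + 2ζωₙs + ωₙ²: ωₙ = 4 rad/s and ζ = 2/(2·4) = 0.25.
%OS = 100·exp(−πζ/√(1−ζ²)) = 100·exp(−π·0.25/√(1−0.25²)) ≈ 44.4%.

%OS ≈ 44.4%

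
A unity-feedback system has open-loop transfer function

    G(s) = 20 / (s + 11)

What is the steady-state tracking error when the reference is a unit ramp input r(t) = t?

e_ss = ∞

G(s) has no poles at the origin.
This is a Type 0 system; Kv = lim_{s→0} s·G(s) = 0, so the steady-state error for a ramp input is infinite.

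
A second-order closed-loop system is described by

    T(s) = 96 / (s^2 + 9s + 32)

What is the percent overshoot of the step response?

%OS ≈ 1.62%

Comparing s^2 + 9s + 32 to s^2 + 2ζωₙs + ωₙ²: ωₙ = √32 ≈ 5.657 rad/s and ζ = 9/(2·√32) ≈ 0.7955.
%OS = 100·exp(−πζ/√(1−ζ²)) = 100·exp(−π·0.7955/√(1−0.7955²)) ≈ 1.62%.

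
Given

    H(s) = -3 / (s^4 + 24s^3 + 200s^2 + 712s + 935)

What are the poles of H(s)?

s = -4 ± j, -5, -11

The poles are the roots of the denominator s^4 + 24s^3 + 200s^2 + 712s + 935 = 0.
Trying s = -5: the polynomial evaluates to 0, so (s + 5) is a factor.
Dividing out leaves s^3 + 19s^2 + 105s + 187 = 0.
This factors further as (s^2 + 8s + 17)(s + 11) = 0.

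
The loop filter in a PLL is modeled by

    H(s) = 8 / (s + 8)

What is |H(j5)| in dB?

|H(j5)|_dB ≈ -1.43 dB

Substitute s = j5: numerator = 8, denominator = 8 + j5.
|H(j5)| = |8| / |8 + j5| = 8 / 9.4340 ≈ 0.8480.
In decibels: 20·log₁₀(0.8480) ≈ -1.43 dB.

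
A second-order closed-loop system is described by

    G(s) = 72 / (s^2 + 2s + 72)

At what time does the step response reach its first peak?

Comparing s^2 + 2s + 72 to s^2 + 2ζωₙs + ωₙ²: ωₙ = √72 ≈ 8.485 rad/s and ζ = 2/(2·√72) ≈ 0.1179.
ζωₙ = 2/2 = 1, so ω_d = ωₙ√(1−ζ²) = √(ωₙ² − (ζωₙ)²) = √(72 − 1²) = √71 ≈ 8.426 rad/s.
t_p = π/ω_d = π/8.426 ≈ 0.3728 s.

t_p ≈ 0.3728 s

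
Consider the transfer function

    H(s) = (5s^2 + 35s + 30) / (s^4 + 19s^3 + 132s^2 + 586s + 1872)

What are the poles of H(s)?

s = -8, -1 + 5j, -1 - 5j, -9

The poles are the roots of the denominator s^4 + 19s^3 + 132s^2 + 586s + 1872 = 0.
Trying s = -8: the polynomial evaluates to 0, so (s + 8) is a factor.
Dividing out leaves s^3 + 11s^2 + 44s + 234 = 0.
This factors further as (s^2 + 2s + 26)(s + 9) = 0.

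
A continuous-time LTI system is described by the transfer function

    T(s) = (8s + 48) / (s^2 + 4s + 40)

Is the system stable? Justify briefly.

The denominator s^2 + 4s + 40 factors as (s^2 + 4s + 40), giving poles at s = -2 + 6j, -2 - 6j.
Since all poles lie strictly in the left half-plane, the system is stable.

stable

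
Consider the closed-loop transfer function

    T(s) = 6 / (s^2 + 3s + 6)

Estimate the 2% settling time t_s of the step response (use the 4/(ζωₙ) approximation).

Comparing s^2 + 3s + 6 to s^2 + 2ζωₙs + ωₙ²: ωₙ = √6 ≈ 2.449 rad/s and ζ = 3/(2·√6) ≈ 0.6124.
ζωₙ = 3/2 = 1.5, so t_s ≈ 4/(ζωₙ) = 4/1.5 ≈ 2.667 s.

t_s ≈ 2.667 s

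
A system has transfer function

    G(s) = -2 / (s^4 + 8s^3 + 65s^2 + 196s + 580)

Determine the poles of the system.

The poles are the roots of the denominator s^4 + 8s^3 + 65s^2 + 196s + 580 = 0.
No real roots exist; factor into two real quadratics: (s^2 + 4s + 20)(s^2 + 4s + 29) = 0.
Each quadratic gives a conjugate pair via the quadratic formula.

s = -2 + 4j, -2 - 4j, -2 + 5j, -2 - 5j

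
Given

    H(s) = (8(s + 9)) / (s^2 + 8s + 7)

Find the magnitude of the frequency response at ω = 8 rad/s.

Substitute s = j8: numerator = 72 + j64, denominator = -57 + j64.
|H(j8)| = |72 + j64| / |-57 + j64| = 96.333 / 85.703 ≈ 1.124.

|H(j8)| ≈ 1.124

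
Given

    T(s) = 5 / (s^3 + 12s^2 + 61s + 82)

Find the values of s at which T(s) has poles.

The poles are the roots of the denominator s^3 + 12s^2 + 61s + 82 = 0.
Trying s = -2: the polynomial evaluates to 0, so (s + 2) is a factor.
Dividing out leaves s^2 + 10s + 41 = 0.
The quadratic formula then gives s = -5 ± 4j.

s = -5 + 4j, -5 - 4j, -2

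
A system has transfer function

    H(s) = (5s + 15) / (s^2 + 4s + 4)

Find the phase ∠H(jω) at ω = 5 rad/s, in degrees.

∠H(j5) ≈ -77.36°

At s = j5: numerator = 15 + j25, denominator = -21 + j20.
∠H = ∠num − ∠den = 59.036° − (136.40°) = -77.36°.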